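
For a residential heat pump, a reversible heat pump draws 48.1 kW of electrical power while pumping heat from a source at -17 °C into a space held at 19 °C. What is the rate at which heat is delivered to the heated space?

Q̇_H ≈ 390 kW

T_H = 19 °C → 19 + 273.15 = 292.15 K.
T_C = -17 °C → -17 + 273.15 = 256.15 K.
Reversible heating COP: COP_HP = T_H/(T_H − T_C) = 292.15/36.00 = 8.1153.
Q_H = COP_HP · W = 8.1153 × 48.1 = 390 kW.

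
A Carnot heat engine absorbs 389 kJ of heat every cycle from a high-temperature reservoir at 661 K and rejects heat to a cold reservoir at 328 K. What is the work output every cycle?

W ≈ 196.0 kJ

The Carnot efficiency is η = 1 − T_C/T_H = 1 − 328.00/661.00 = 0.5038.
W = η·Q_H = 0.5038 × 389 = 196.0 kJ.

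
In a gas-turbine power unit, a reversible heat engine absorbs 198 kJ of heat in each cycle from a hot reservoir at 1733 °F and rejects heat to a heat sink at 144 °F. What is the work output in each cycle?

T_H = 1733 °F → (1733 − 32) × 5/9 = 945.00 °C = 1218.15 K.
T_C = 144 °F → (144 − 32) × 5/9 = 62.22 °C = 335.37 K.
η_rev = 1 − T_C/T_H = 1 − 335.37/1218.15 = 0.7247.
W = η·Q_H = 0.7247 × 198 = 143 kJ.

W ≈ 143 kJ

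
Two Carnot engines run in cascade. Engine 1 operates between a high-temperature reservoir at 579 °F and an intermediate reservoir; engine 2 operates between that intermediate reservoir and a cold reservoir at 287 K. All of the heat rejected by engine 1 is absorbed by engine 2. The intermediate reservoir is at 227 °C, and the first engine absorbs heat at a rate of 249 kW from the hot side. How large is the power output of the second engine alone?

T_H = 579 °F → (579 − 32) × 5/9 = 303.89 °C = 577.04 K.
T_m = 227 °C → 227 + 273.15 = 500.15 K.
Heat entering the second stage: Q_m = Q_H·(T_m/T_H) = 249 × 500.15/577.04 = 216 kW.
Second-stage efficiency η₂ = 1 − T_C/T_m = 1 − 287.00/500.15 = 0.4262, so W₂ = η₂·Q_m = 92.0 kW.

Ẇ₂ ≈ 92.0 kW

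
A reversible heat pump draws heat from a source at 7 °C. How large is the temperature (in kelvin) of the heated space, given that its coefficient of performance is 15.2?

T_C = 7 °C → 7 + 273.15 = 280.15 K.
COP_HP = T_H/(T_H − T_C) ⇒ T_H = T_C·COP_HP/(COP_HP − 1) = 280.15 × 15.2/(15.2 − 1) = 300 K.

T_H ≈ 300 K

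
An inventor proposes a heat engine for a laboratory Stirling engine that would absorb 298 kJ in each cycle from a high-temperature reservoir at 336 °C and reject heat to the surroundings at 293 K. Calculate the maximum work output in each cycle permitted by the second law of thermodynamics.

T_H = 336 °C → 336 + 273.15 = 609.15 K.
By the Carnot theorem, η_max = 1 − T_C/T_H = 1 − 293.00/609.15 = 0.5190.
W_max = η_max · Q_H = 0.5190 × 298 = 155 kJ.

W_max ≈ 155 kJ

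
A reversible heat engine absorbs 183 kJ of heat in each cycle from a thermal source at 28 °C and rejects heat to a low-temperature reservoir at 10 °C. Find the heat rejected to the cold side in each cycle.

Q_C ≈ 172 kJ

T_H = 28 °C → 28 + 273.15 = 301.15 K.
T_C = 10 °C → 10 + 273.15 = 283.15 K.
For a reversible engine, η = 1 − T_C/T_H = 1 − 283.15/301.15 = 0.0598.
For a reversible cycle Q_C/Q_H = T_C/T_H, so Q_C = 183 × 283.15/301.15 = 172 kJ.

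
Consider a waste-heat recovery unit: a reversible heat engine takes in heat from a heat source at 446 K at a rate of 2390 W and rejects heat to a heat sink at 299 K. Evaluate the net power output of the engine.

The Carnot efficiency is η = 1 − T_C/T_H = 1 − 299.00/446.00 = 0.3296.
W = η·Q_H = 0.3296 × 2390 = 787.7 W.

Ẇ ≈ 787.7 W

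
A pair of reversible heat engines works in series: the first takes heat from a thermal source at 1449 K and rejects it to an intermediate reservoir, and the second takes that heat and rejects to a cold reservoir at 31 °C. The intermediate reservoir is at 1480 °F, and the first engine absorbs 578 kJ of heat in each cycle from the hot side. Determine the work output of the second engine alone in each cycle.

T_C = 31 °C → 31 + 273.15 = 304.15 K.
T_m = 1480 °F → (1480 − 32) × 5/9 = 804.44 °C = 1077.59 K.
Heat entering the second stage: Q_m = Q_H·(T_m/T_H) = 578 × 1077.59/1449.00 = 430 kJ.
Second-stage efficiency η₂ = 1 − T_C/T_m = 1 − 304.15/1077.59 = 0.7178, so W₂ = η₂·Q_m = 309 kJ.

W₂ ≈ 309 kJ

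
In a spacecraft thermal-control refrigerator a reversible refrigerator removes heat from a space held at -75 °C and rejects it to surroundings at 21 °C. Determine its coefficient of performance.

COP_R ≈ 2.06

T_H = 21 °C → 21 + 273.15 = 294.15 K.
T_C = -75 °C → -75 + 273.15 = 198.15 K.
COP_R = T_C/(T_H − T_C) = 198.15/(294.15 − 198.15) = 2.06.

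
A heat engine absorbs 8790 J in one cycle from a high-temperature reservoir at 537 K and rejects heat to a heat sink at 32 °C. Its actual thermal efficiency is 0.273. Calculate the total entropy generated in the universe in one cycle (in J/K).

T_C = 32 °C → 32 + 273.15 = 305.15 K.
W = η·Q_H = 0.273 × 8790 = 2400 J, so Q_C = Q_H − W = 6390 J.
The hot reservoir loses entropy Q_H/T_H = 8790/537.00 = 16.37 J/K; the cold reservoir gains Q_C/T_C = 6390/305.15 = 20.94 J/K.
ΔS_univ = −Q_H/T_H + Q_C/T_C = 4.57 J/K (> 0, since η = 0.273 < η_Carnot = 0.432).

ΔS_univ ≈ 4.57 J/K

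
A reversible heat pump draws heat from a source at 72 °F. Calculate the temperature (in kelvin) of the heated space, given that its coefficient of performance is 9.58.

T_C = 72 °F → (72 − 32) × 5/9 = 22.22 °C = 295.37 K.
COP_HP = T_H/(T_H − T_C) ⇒ T_H = T_C·COP_HP/(COP_HP − 1) = 295.37 × 9.58/(9.58 − 1) = 330 K.

T_H ≈ 330 K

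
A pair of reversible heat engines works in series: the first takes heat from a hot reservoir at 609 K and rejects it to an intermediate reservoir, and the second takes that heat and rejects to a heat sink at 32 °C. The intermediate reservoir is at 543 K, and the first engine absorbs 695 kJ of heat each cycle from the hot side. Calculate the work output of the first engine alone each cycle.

T_C = 32 °C → 32 + 273.15 = 305.15 K.
First-stage efficiency η₁ = 1 − T_m/T_H = 1 − 543.00/609.00 = 0.1084.
W₁ = η₁·Q_H = 0.1084 × 695 = 75.3 kJ.

W₁ ≈ 75.3 kJ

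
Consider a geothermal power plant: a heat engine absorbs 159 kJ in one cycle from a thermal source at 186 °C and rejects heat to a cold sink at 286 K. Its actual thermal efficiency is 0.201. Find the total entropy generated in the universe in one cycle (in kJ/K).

T_H = 186 °C → 186 + 273.15 = 459.15 K.
W = η·Q_H = 0.201 × 159 = 31.96 kJ, so Q_C = Q_H − W = 127.0 kJ.
The hot reservoir loses entropy Q_H/T_H = 159/459.15 = 0.3463 kJ/K; the cold reservoir gains Q_C/T_C = 127.0/286.00 = 0.4442 kJ/K.
ΔS_univ = −Q_H/T_H + Q_C/T_C = 0.0979 kJ/K (> 0, since η = 0.201 < η_Carnot = 0.377).

ΔS_univ ≈ 0.0979 kJ/K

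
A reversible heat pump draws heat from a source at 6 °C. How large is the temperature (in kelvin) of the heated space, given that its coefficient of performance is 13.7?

T_H ≈ 301.1 K

T_C = 6 °C → 6 + 273.15 = 279.15 K.
COP_HP = T_H/(T_H − T_C) ⇒ T_H = T_C·COP_HP/(COP_HP − 1) = 279.15 × 13.7/(13.7 − 1) = 301.1 K.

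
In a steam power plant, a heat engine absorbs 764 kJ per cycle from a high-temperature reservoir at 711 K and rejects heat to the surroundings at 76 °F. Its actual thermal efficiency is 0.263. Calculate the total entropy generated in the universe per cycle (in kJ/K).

T_C = 76 °F → (76 − 32) × 5/9 = 24.44 °C = 297.59 K.
W = η·Q_H = 0.263 × 764 = 200.9 kJ, so Q_C = Q_H − W = 563.1 kJ.
Entropy balance on the reservoirs: −Q_H/T_H = -1.075 kJ/K, +Q_C/T_C = 1.892 kJ/K.
ΔS_univ = −Q_H/T_H + Q_C/T_C = 0.818 kJ/K (> 0, since η = 0.263 < η_Carnot = 0.581).

ΔS_univ ≈ 0.818 kJ/K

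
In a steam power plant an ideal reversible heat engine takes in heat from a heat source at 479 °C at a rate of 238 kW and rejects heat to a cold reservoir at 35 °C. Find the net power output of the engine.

Ẇ ≈ 140 kW

T_H = 479 °C → 479 + 273.15 = 752.15 K.
T_C = 35 °C → 35 + 273.15 = 308.15 K.
Carnot efficiency: η = 1 − T_C/T_H = 1 − 308.15/752.15 = 0.5903.
W = η·Q_H = 0.5903 × 238 = 140 kW.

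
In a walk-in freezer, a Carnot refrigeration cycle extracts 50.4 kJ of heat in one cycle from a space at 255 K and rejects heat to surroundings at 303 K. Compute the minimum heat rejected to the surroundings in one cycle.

For a reversible cycle Q_H/Q_C = T_H/T_C, so Q_H = Q_C·T_H/T_C = 50.4 × 303.00/255.00 = 59.9 kJ.

Q_H ≈ 59.9 kJ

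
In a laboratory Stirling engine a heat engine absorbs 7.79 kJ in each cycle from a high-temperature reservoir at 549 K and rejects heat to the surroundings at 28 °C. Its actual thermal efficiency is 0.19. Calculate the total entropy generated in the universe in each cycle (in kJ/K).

T_C = 28 °C → 28 + 273.15 = 301.15 K.
W = η·Q_H = 0.19 × 7.79 = 1.480 kJ, so Q_C = Q_H − W = 6.310 kJ.
The hot reservoir loses entropy Q_H/T_H = 7.79/549.00 = 0.01419 kJ/K; the cold reservoir gains Q_C/T_C = 6.310/301.15 = 0.02095 kJ/K.
ΔS_univ = −Q_H/T_H + Q_C/T_C = 0.00676 kJ/K (> 0, since η = 0.19 < η_Carnot = 0.451).

ΔS_univ ≈ 0.00676 kJ/K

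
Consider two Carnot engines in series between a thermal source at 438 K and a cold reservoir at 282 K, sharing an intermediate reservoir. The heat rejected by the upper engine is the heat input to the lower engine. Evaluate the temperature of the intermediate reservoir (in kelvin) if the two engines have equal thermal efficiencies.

Equal efficiencies require 1 − T_m/T_H = 1 − T_C/T_m, i.e. T_m/T_H = T_C/T_m, so T_m = √(T_H·T_C) = √(438.00 × 282.00) = 351.4 K.

T_m ≈ 351.4 K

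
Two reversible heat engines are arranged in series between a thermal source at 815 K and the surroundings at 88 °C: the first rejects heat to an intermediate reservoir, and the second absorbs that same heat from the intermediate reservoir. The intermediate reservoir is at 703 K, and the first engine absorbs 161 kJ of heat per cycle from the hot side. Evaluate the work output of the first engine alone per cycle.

W₁ ≈ 22.13 kJ

T_C = 88 °C → 88 + 273.15 = 361.15 K.
First-stage efficiency η₁ = 1 − T_m/T_H = 1 − 703.00/815.00 = 0.1374.
W₁ = η₁·Q_H = 0.1374 × 161 = 22.13 kJ.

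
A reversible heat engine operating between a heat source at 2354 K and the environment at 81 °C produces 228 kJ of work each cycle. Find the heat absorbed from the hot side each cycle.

T_C = 81 °C → 81 + 273.15 = 354.15 K.
The Carnot efficiency is η = 1 − T_C/T_H = 1 − 354.15/2354.00 = 0.8496.
Q_H = W/η = 228/0.8496 = 268 kJ.

Q_H ≈ 268 kJ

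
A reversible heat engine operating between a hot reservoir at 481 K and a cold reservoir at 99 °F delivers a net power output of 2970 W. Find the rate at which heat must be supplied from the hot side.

Q̇_H ≈ 8370 W

T_C = 99 °F → (99 − 32) × 5/9 = 37.22 °C = 310.37 K.
For a reversible engine, η = 1 − T_C/T_H = 1 − 310.37/481.00 = 0.3547.
Q_H = W/η = 2970/0.3547 = 8370 W.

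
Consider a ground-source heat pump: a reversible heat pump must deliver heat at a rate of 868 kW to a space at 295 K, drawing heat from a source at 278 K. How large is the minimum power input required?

The Carnot heat-pump COP is COP_HP = T_H/(T_H − T_C) = 295.00/17.00 = 17.3529.
W = Q_H/COP_HP = 868/17.3529 = 50.02 kW.

Ẇ_in ≈ 50.02 kW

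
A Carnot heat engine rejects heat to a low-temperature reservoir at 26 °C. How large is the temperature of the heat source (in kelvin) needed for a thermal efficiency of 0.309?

T_C = 26 °C → 26 + 273.15 = 299.15 K.
From η = 1 − T_C/T_H, solving for T_H gives T_H = T_C/(1 − η) = 299.15/(1 − 0.309) = 433 K.

T_H ≈ 433 K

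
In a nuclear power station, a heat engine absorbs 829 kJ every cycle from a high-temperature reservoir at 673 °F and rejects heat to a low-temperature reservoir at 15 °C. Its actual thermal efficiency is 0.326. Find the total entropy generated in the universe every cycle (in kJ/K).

T_H = 673 °F → (673 − 32) × 5/9 = 356.11 °C = 629.26 K.
T_C = 15 °C → 15 + 273.15 = 288.15 K.
W = η·Q_H = 0.326 × 829 = 270.3 kJ, so Q_C = Q_H − W = 558.7 kJ.
The hot reservoir loses entropy Q_H/T_H = 829/629.26 = 1.317 kJ/K; the cold reservoir gains Q_C/T_C = 558.7/288.15 = 1.939 kJ/K.
ΔS_univ = −Q_H/T_H + Q_C/T_C = 0.622 kJ/K (> 0, since η = 0.326 < η_Carnot = 0.542).

ΔS_univ ≈ 0.622 kJ/K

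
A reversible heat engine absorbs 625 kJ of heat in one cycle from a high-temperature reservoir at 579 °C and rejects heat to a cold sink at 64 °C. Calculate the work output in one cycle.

W ≈ 378 kJ

T_H = 579 °C → 579 + 273.15 = 852.15 K.
T_C = 64 °C → 64 + 273.15 = 337.15 K.
Since the cycle is reversible, η = 1 − T_C/T_H = 1 − 337.15/852.15 = 0.6044.
W = η·Q_H = 0.6044 × 625 = 378 kJ.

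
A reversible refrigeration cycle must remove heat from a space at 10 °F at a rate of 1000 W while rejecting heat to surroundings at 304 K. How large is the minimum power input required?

Ẇ_in ≈ 165 W

T_C = 10 °F → (10 − 32) × 5/9 = -12.22 °C = 260.93 K.
Carnot COP: COP_R = T_C/(T_H − T_C) = 260.93/43.07 = 6.0579.
W = Q_C/COP_R = 1000/6.0579 = 165 W.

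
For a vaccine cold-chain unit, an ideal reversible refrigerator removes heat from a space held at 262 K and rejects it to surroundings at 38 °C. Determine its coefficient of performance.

COP_R ≈ 5.33

T_H = 38 °C → 38 + 273.15 = 311.15 K.
COP_R = T_C/(T_H − T_C) = 262.00/(311.15 − 262.00) = 5.33.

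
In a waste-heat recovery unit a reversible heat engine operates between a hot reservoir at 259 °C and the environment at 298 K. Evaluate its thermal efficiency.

T_H = 259 °C → 259 + 273.15 = 532.15 K.
η_rev = 1 − T_C/T_H = 1 − 298.00/532.15 = 0.440.

η ≈ 0.440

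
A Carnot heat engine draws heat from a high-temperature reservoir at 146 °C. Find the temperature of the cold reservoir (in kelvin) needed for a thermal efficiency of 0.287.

T_C ≈ 298.9 K

T_H = 146 °C → 146 + 273.15 = 419.15 K.
From η = 1 − T_C/T_H, T_C = T_H·(1 − η) = 419.15 × (1 − 0.287) = 298.9 K.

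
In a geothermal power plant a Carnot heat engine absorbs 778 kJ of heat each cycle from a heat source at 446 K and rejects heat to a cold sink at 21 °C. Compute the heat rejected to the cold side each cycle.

Q_C ≈ 513 kJ

T_C = 21 °C → 21 + 273.15 = 294.15 K.
Since the cycle is reversible, η = 1 − T_C/T_H = 1 − 294.15/446.00 = 0.3405.
For a reversible cycle Q_C/Q_H = T_C/T_H, so Q_C = 778 × 294.15/446.00 = 513 kJ.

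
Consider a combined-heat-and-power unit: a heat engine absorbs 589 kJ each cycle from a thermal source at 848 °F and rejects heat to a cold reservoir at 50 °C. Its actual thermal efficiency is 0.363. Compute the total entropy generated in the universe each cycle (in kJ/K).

ΔS_univ ≈ 0.350 kJ/K

T_H = 848 °F → (848 − 32) × 5/9 = 453.33 °C = 726.48 K.
T_C = 50 °C → 50 + 273.15 = 323.15 K.
W = η·Q_H = 0.363 × 589 = 213.8 kJ, so Q_C = Q_H − W = 375.2 kJ.
The hot reservoir loses entropy Q_H/T_H = 589/726.48 = 0.8108 kJ/K; the cold reservoir gains Q_C/T_C = 375.2/323.15 = 1.161 kJ/K.
ΔS_univ = −Q_H/T_H + Q_C/T_C = 0.350 kJ/K (> 0, since η = 0.363 < η_Carnot = 0.555).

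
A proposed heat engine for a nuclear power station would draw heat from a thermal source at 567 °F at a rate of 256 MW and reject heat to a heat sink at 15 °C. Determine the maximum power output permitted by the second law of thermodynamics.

Ẇ_max ≈ 127 MW

T_H = 567 °F → (567 − 32) × 5/9 = 297.22 °C = 570.37 K.
T_C = 15 °C → 15 + 273.15 = 288.15 K.
The second-law ceiling is the Carnot efficiency, η_max = 1 − T_C/T_H = 1 − 288.15/570.37 = 0.4948.
W_max = η_max · Q_H = 0.4948 × 256 = 127 MW.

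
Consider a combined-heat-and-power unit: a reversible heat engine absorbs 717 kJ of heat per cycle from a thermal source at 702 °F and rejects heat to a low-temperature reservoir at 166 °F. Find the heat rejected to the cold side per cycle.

Q_C ≈ 386 kJ

T_H = 702 °F → (702 − 32) × 5/9 = 372.22 °C = 645.37 K.
T_C = 166 °F → (166 − 32) × 5/9 = 74.44 °C = 347.59 K.
Since the cycle is reversible, η = 1 − T_C/T_H = 1 − 347.59/645.37 = 0.4614.
For a reversible cycle Q_C/Q_H = T_C/T_H, so Q_C = 717 × 347.59/645.37 = 386 kJ.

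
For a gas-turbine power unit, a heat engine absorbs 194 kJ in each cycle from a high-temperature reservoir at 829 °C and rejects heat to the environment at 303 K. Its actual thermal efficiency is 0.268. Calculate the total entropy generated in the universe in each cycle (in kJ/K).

ΔS_univ ≈ 0.293 kJ/K

T_H = 829 °C → 829 + 273.15 = 1102.15 K.
W = η·Q_H = 0.268 × 194 = 51.99 kJ, so Q_C = Q_H − W = 142.0 kJ.
Entropy balance on the reservoirs: −Q_H/T_H = -0.1760 kJ/K, +Q_C/T_C = 0.4687 kJ/K.
ΔS_univ = −Q_H/T_H + Q_C/T_C = 0.293 kJ/K (> 0, since η = 0.268 < η_Carnot = 0.725).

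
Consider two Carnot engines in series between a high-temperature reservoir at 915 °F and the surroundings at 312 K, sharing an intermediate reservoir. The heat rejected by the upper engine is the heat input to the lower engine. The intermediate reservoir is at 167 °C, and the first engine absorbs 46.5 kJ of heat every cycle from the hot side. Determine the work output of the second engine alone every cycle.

T_H = 915 °F → (915 − 32) × 5/9 = 490.56 °C = 763.71 K.
T_m = 167 °C → 167 + 273.15 = 440.15 K.
Heat entering the second stage: Q_m = Q_H·(T_m/T_H) = 46.5 × 440.15/763.71 = 26.80 kJ.
Second-stage efficiency η₂ = 1 − T_C/T_m = 1 − 312.00/440.15 = 0.2912, so W₂ = η₂·Q_m = 7.803 kJ.

W₂ ≈ 7.803 kJ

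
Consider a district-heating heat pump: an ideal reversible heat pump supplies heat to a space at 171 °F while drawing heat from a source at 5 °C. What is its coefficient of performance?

T_H = 171 °F → (171 − 32) × 5/9 = 77.22 °C = 350.37 K.
T_C = 5 °C → 5 + 273.15 = 278.15 K.
COP_HP = T_H/(T_H − T_C) = 350.37/(350.37 − 278.15) = 4.851.

COP_HP ≈ 4.851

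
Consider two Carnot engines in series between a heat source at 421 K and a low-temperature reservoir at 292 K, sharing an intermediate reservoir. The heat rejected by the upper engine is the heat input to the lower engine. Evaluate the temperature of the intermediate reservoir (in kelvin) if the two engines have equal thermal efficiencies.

Equal efficiencies require 1 − T_m/T_H = 1 − T_C/T_m, i.e. T_m/T_H = T_C/T_m, so T_m = √(T_H·T_C) = √(421.00 × 292.00) = 351 K.

T_m ≈ 351 K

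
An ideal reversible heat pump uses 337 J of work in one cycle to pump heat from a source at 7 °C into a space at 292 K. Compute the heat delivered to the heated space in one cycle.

Q_H ≈ 8300 J

T_C = 7 °C → 7 + 273.15 = 280.15 K.
COP_HP = T_H/(T_H − T_C) = 292.00/11.85 = 24.6414.
Q_H = COP_HP · W = 24.6414 × 337 = 8300 J.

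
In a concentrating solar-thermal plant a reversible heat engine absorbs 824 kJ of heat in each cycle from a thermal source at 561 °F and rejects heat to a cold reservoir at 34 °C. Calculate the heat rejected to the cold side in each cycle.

Q_C ≈ 446.3 kJ

T_H = 561 °F → (561 − 32) × 5/9 = 293.89 °C = 567.04 K.
T_C = 34 °C → 34 + 273.15 = 307.15 K.
η_rev = 1 − T_C/T_H = 1 − 307.15/567.04 = 0.4583.
For a reversible cycle Q_C/Q_H = T_C/T_H, so Q_C = 824 × 307.15/567.04 = 446.3 kJ.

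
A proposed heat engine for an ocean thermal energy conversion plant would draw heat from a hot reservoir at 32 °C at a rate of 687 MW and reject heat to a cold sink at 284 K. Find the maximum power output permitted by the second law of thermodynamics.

Ẇ_max ≈ 47.6 MW

T_H = 32 °C → 32 + 273.15 = 305.15 K.
No engine can exceed the Carnot limit: η_max = 1 − T_C/T_H = 1 − 284.00/305.15 = 0.0693.
W_max = η_max · Q_H = 0.0693 × 687 = 47.6 MW.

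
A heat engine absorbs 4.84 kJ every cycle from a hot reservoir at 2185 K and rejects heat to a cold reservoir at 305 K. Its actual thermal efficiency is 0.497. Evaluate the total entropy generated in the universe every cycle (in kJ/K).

ΔS_univ ≈ 0.00577 kJ/K

W = η·Q_H = 0.497 × 4.84 = 2.405 kJ, so Q_C = Q_H − W = 2.435 kJ.
Reservoir entropy changes: ΔS_H = −Q_H/T_H = −4.84/2185.00 = -0.002215 kJ/K and ΔS_C = +Q_C/T_C = 2.435/305.00 = 0.007982 kJ/K.
ΔS_univ = −Q_H/T_H + Q_C/T_C = 0.00577 kJ/K (> 0, since η = 0.497 < η_Carnot = 0.860).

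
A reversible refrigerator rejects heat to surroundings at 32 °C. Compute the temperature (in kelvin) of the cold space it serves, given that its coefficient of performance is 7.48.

T_H = 32 °C → 32 + 273.15 = 305.15 K.
COP_R = T_C/(T_H − T_C) ⇒ T_C = T_H·COP_R/(1 + COP_R) = 305.15 × 7.48/(1 + 7.48) = 269 K.

T_C ≈ 269 K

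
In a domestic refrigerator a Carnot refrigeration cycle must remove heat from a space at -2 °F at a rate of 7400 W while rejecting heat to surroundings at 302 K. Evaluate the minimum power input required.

T_C = -2 °F → (-2 − 32) × 5/9 = -18.89 °C = 254.26 K.
Carnot COP: COP_R = T_C/(T_H − T_C) = 254.26/47.74 = 5.3261.
W = Q_C/COP_R = 7400/5.3261 = 1390 W.

Ẇ_in ≈ 1390 W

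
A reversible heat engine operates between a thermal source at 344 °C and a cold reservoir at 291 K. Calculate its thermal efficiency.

η ≈ 0.528

T_H = 344 °C → 344 + 273.15 = 617.15 K.
Since the cycle is reversible, η = 1 − T_C/T_H = 1 − 291.00/617.15 = 0.528.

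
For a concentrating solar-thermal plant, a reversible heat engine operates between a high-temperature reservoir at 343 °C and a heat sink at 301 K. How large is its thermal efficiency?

η ≈ 0.511

T_H = 343 °C → 343 + 273.15 = 616.15 K.
Carnot efficiency: η = 1 − T_C/T_H = 1 − 301.00/616.15 = 0.511.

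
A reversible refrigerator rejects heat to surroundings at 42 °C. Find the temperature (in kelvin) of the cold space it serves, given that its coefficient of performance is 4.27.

T_C ≈ 255.3 K

T_H = 42 °C → 42 + 273.15 = 315.15 K.
COP_R = T_C/(T_H − T_C) ⇒ T_C = T_H·COP_R/(1 + COP_R) = 315.15 × 4.27/(1 + 4.27) = 255.3 K.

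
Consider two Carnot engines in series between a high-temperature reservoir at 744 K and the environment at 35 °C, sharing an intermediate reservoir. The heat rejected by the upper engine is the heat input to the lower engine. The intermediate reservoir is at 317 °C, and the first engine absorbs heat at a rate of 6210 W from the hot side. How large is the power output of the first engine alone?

Ẇ₁ ≈ 1280 W

T_C = 35 °C → 35 + 273.15 = 308.15 K.
T_m = 317 °C → 317 + 273.15 = 590.15 K.
First-stage efficiency η₁ = 1 − T_m/T_H = 1 − 590.15/744.00 = 0.2068.
W₁ = η₁·Q_H = 0.2068 × 6210 = 1280 W.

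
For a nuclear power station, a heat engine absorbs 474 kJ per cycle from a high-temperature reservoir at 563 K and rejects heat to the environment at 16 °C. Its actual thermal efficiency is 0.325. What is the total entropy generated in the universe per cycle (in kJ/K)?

ΔS_univ ≈ 0.2646 kJ/K

T_C = 16 °C → 16 + 273.15 = 289.15 K.
W = η·Q_H = 0.325 × 474 = 154.1 kJ, so Q_C = Q_H − W = 319.9 kJ.
The hot reservoir loses entropy Q_H/T_H = 474/563.00 = 0.8419 kJ/K; the cold reservoir gains Q_C/T_C = 319.9/289.15 = 1.107 kJ/K.
ΔS_univ = −Q_H/T_H + Q_C/T_C = 0.2646 kJ/K (> 0, since η = 0.325 < η_Carnot = 0.486).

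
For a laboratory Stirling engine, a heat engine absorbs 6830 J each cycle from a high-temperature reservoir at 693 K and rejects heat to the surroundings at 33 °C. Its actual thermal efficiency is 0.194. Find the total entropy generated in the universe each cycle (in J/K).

ΔS_univ ≈ 8.13 J/K

T_C = 33 °C → 33 + 273.15 = 306.15 K.
W = η·Q_H = 0.194 × 6830 = 1325 J, so Q_C = Q_H − W = 5505 J.
Entropy balance on the reservoirs: −Q_H/T_H = -9.856 J/K, +Q_C/T_C = 17.98 J/K.
ΔS_univ = −Q_H/T_H + Q_C/T_C = 8.13 J/K (> 0, since η = 0.194 < η_Carnot = 0.558).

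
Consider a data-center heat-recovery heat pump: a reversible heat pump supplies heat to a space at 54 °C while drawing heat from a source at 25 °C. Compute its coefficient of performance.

T_H = 54 °C → 54 + 273.15 = 327.15 K.
T_C = 25 °C → 25 + 273.15 = 298.15 K.
Reversible heating COP: COP_HP = T_H/(T_H − T_C) = 327.15/(327.15 − 298.15) = 11.3.

COP_HP ≈ 11.3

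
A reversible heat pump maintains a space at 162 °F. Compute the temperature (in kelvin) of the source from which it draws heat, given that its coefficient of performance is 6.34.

T_H = 162 °F → (162 − 32) × 5/9 = 72.22 °C = 345.37 K.
COP_HP = T_H/(T_H − T_C) ⇒ T_C = T_H·(COP_HP − 1)/COP_HP = 345.37 × (6.34 − 1)/6.34 = 291 K.

T_C ≈ 291 K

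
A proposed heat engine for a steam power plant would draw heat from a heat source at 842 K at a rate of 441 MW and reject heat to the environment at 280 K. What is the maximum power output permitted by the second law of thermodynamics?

The upper bound on efficiency is η_max = 1 − T_C/T_H = 1 − 280.00/842.00 = 0.6675.
W_max = η_max · Q_H = 0.6675 × 441 = 294.3 MW.

Ẇ_max ≈ 294.3 MW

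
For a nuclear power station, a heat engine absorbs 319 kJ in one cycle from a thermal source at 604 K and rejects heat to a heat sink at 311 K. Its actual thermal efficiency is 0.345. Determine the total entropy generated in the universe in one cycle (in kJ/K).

ΔS_univ ≈ 0.1437 kJ/K

W = η·Q_H = 0.345 × 319 = 110.1 kJ, so Q_C = Q_H − W = 208.9 kJ.
Entropy balance on the reservoirs: −Q_H/T_H = -0.5281 kJ/K, +Q_C/T_C = 0.6718 kJ/K.
ΔS_univ = −Q_H/T_H + Q_C/T_C = 0.1437 kJ/K (> 0, since η = 0.345 < η_Carnot = 0.485).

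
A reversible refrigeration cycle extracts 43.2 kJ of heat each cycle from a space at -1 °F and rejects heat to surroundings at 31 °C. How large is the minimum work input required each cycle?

T_H = 31 °C → 31 + 273.15 = 304.15 K.
T_C = -1 °F → (-1 − 32) × 5/9 = -18.33 °C = 254.82 K.
The reversible coefficient of performance is COP_R = T_C/(T_H − T_C) = 254.82/49.33 = 5.1652.
W = Q_C/COP_R = 43.2/5.1652 = 8.364 kJ.

W_in ≈ 8.364 kJ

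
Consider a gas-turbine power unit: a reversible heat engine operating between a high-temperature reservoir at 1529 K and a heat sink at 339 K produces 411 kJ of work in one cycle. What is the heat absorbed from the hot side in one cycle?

Q_H ≈ 528.1 kJ

The Carnot efficiency is η = 1 − T_C/T_H = 1 − 339.00/1529.00 = 0.7783.
Q_H = W/η = 411/0.7783 = 528.1 kJ.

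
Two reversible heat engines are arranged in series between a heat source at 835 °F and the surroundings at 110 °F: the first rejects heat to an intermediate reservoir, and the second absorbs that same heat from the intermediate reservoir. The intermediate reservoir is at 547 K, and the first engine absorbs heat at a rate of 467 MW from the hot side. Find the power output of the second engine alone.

T_H = 835 °F → (835 − 32) × 5/9 = 446.11 °C = 719.26 K.
T_C = 110 °F → (110 − 32) × 5/9 = 43.33 °C = 316.48 K.
Heat entering the second stage: Q_m = Q_H·(T_m/T_H) = 467 × 547.00/719.26 = 355.2 MW.
Second-stage efficiency η₂ = 1 − T_C/T_m = 1 − 316.48/547.00 = 0.4214, so W₂ = η₂·Q_m = 149.7 MW.

Ẇ₂ ≈ 149.7 MW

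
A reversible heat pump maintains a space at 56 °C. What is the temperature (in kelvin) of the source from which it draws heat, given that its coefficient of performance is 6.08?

T_H = 56 °C → 56 + 273.15 = 329.15 K.
COP_HP = T_H/(T_H − T_C) ⇒ T_C = T_H·(COP_HP − 1)/COP_HP = 329.15 × (6.08 − 1)/6.08 = 275 K.

T_C ≈ 275 K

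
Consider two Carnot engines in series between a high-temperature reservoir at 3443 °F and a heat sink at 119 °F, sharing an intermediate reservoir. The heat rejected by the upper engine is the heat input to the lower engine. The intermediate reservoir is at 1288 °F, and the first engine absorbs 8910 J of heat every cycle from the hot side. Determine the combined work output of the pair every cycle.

T_H = 3443 °F → (3443 − 32) × 5/9 = 1895.00 °C = 2168.15 K.
T_C = 119 °F → (119 − 32) × 5/9 = 48.33 °C = 321.48 K.
Two reversible stages in series are equivalent to a single Carnot engine between T_H and T_C, so η_total = 1 − T_C/T_H = 1 − 321.48/2168.15 = 0.8517.
W_total = η_total · Q_H = 0.8517 × 8910 = 7589 J.

W_total ≈ 7589 J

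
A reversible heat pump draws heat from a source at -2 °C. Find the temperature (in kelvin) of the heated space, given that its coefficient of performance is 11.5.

T_H ≈ 297.0 K

T_C = -2 °C → -2 + 273.15 = 271.15 K.
COP_HP = T_H/(T_H − T_C) ⇒ T_H = T_C·COP_HP/(COP_HP − 1) = 271.15 × 11.5/(11.5 − 1) = 297.0 K.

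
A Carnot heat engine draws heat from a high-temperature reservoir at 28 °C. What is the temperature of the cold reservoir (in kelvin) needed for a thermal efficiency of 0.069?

T_C ≈ 280 K

T_H = 28 °C → 28 + 273.15 = 301.15 K.
From η = 1 − T_C/T_H, T_C = T_H·(1 − η) = 301.15 × (1 − 0.069) = 280 K.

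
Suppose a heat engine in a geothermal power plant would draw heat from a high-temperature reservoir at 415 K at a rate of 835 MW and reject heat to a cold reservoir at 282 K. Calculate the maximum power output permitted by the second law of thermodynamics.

Ẇ_max ≈ 268 MW

No engine can exceed the Carnot limit: η_max = 1 − T_C/T_H = 1 − 282.00/415.00 = 0.3205.
W_max = η_max · Q_H = 0.3205 × 835 = 268 MW.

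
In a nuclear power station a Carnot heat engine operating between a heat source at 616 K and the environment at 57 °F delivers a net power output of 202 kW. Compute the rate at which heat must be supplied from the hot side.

T_C = 57 °F → (57 − 32) × 5/9 = 13.89 °C = 287.04 K.
For a reversible engine, η = 1 − T_C/T_H = 1 − 287.04/616.00 = 0.5340.
Q_H = W/η = 202/0.5340 = 378 kW.

Q̇_H ≈ 378 kW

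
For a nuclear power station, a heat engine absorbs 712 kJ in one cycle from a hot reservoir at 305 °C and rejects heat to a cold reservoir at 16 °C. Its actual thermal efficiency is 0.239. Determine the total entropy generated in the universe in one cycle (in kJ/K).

ΔS_univ ≈ 0.6424 kJ/K

T_H = 305 °C → 305 + 273.15 = 578.15 K.
T_C = 16 °C → 16 + 273.15 = 289.15 K.
W = η·Q_H = 0.239 × 712 = 170.2 kJ, so Q_C = Q_H − W = 541.8 kJ.
Reservoir entropy changes: ΔS_H = −Q_H/T_H = −712/578.15 = -1.232 kJ/K and ΔS_C = +Q_C/T_C = 541.8/289.15 = 1.874 kJ/K.
ΔS_univ = −Q_H/T_H + Q_C/T_C = 0.6424 kJ/K (> 0, since η = 0.239 < η_Carnot = 0.500).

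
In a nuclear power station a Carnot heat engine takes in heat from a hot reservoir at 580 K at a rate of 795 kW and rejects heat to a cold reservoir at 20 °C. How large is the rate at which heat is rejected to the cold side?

Q̇_C ≈ 402 kW

T_C = 20 °C → 20 + 273.15 = 293.15 K.
Carnot efficiency: η = 1 − T_C/T_H = 1 − 293.15/580.00 = 0.4946.
For a reversible cycle Q_C/Q_H = T_C/T_H, so Q_C = 795 × 293.15/580.00 = 402 kW.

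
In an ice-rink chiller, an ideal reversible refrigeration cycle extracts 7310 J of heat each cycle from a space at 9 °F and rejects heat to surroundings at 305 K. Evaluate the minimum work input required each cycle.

T_C = 9 °F → (9 − 32) × 5/9 = -12.78 °C = 260.37 K.
Carnot COP: COP_R = T_C/(T_H − T_C) = 260.37/44.63 = 5.8343.
W = Q_C/COP_R = 7310/5.8343 = 1250 J.

W_in ≈ 1250 J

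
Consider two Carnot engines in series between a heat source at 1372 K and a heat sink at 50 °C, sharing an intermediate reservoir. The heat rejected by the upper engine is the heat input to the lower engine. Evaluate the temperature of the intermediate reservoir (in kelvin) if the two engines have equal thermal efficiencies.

T_m ≈ 665.9 K

T_C = 50 °C → 50 + 273.15 = 323.15 K.
Equal efficiencies require 1 − T_m/T_H = 1 − T_C/T_m, i.e. T_m/T_H = T_C/T_m, so T_m = √(T_H·T_C) = √(1372.00 × 323.15) = 665.9 K.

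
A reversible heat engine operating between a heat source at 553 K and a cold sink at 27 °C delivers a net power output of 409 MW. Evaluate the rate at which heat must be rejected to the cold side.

Q̇_C ≈ 486 MW

T_C = 27 °C → 27 + 273.15 = 300.15 K.
For a reversible engine, η = 1 − T_C/T_H = 1 − 300.15/553.00 = 0.4572.
Since Q_C/Q_H = T_C/T_H and Q_H = W/η, Q_C = W·T_C/(T_H − T_C) = 409 × 300.15/252.85 = 486 MW.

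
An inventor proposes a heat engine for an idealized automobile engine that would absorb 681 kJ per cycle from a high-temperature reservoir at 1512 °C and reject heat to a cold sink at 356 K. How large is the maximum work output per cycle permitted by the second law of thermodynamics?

T_H = 1512 °C → 1512 + 273.15 = 1785.15 K.
The second-law ceiling is the Carnot efficiency, η_max = 1 − T_C/T_H = 1 − 356.00/1785.15 = 0.8006.
W_max = η_max · Q_H = 0.8006 × 681 = 545 kJ.

W_max ≈ 545 kJ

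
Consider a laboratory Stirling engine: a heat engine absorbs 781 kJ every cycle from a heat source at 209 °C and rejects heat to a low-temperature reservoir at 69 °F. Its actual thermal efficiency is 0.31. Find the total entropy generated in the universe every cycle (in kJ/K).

T_H = 209 °C → 209 + 273.15 = 482.15 K.
T_C = 69 °F → (69 − 32) × 5/9 = 20.56 °C = 293.71 K.
W = η·Q_H = 0.31 × 781 = 242.1 kJ, so Q_C = Q_H − W = 538.9 kJ.
Reservoir entropy changes: ΔS_H = −Q_H/T_H = −781/482.15 = -1.620 kJ/K and ΔS_C = +Q_C/T_C = 538.9/293.71 = 1.835 kJ/K.
ΔS_univ = −Q_H/T_H + Q_C/T_C = 0.2150 kJ/K (> 0, since η = 0.31 < η_Carnot = 0.391).

ΔS_univ ≈ 0.2150 kJ/K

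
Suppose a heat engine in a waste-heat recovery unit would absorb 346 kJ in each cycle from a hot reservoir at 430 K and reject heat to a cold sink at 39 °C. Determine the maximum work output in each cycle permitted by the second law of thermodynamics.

T_C = 39 °C → 39 + 273.15 = 312.15 K.
The upper bound on efficiency is η_max = 1 − T_C/T_H = 1 − 312.15/430.00 = 0.2741.
W_max = η_max · Q_H = 0.2741 × 346 = 94.8 kJ.

W_max ≈ 94.8 kJ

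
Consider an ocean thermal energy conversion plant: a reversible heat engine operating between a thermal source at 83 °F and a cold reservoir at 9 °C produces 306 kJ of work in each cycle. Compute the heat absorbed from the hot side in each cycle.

Q_H ≈ 4770 kJ

T_H = 83 °F → (83 − 32) × 5/9 = 28.33 °C = 301.48 K.
T_C = 9 °C → 9 + 273.15 = 282.15 K.
Since the cycle is reversible, η = 1 − T_C/T_H = 1 − 282.15/301.48 = 0.0641.
Q_H = W/η = 306/0.0641 = 4770 kJ.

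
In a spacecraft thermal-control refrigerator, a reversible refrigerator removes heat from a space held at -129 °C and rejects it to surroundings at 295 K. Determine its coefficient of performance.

T_C = -129 °C → -129 + 273.15 = 144.15 K.
For a reversible refrigerator, COP_R = T_C/(T_H − T_C) = 144.15/(295.00 − 144.15) = 0.956.

COP_R ≈ 0.956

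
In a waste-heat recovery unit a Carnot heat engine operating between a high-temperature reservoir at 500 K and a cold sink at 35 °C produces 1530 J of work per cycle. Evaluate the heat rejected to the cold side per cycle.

T_C = 35 °C → 35 + 273.15 = 308.15 K.
Carnot efficiency: η = 1 − T_C/T_H = 1 − 308.15/500.00 = 0.3837.
Since Q_C/Q_H = T_C/T_H and Q_H = W/η, Q_C = W·T_C/(T_H − T_C) = 1530 × 308.15/191.85 = 2457 J.

Q_C ≈ 2457 J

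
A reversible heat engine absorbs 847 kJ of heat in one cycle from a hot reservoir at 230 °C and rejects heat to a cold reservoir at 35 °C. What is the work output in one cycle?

T_H = 230 °C → 230 + 273.15 = 503.15 K.
T_C = 35 °C → 35 + 273.15 = 308.15 K.
η_rev = 1 − T_C/T_H = 1 − 308.15/503.15 = 0.3876.
W = η·Q_H = 0.3876 × 847 = 328 kJ.

W ≈ 328 kJ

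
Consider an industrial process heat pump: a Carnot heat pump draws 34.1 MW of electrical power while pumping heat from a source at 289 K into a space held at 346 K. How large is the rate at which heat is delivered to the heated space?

Q̇_H ≈ 207 MW

The Carnot heat-pump COP is COP_HP = T_H/(T_H − T_C) = 346.00/57.00 = 6.0702.
Q_H = COP_HP · W = 6.0702 × 34.1 = 207 MW.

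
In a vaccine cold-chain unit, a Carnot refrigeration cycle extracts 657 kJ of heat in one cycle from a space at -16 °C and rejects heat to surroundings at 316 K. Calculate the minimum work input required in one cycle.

T_C = -16 °C → -16 + 273.15 = 257.15 K.
Carnot COP: COP_R = T_C/(T_H − T_C) = 257.15/58.85 = 4.3696.
W = Q_C/COP_R = 657/4.3696 = 150 kJ.

W_in ≈ 150 kJ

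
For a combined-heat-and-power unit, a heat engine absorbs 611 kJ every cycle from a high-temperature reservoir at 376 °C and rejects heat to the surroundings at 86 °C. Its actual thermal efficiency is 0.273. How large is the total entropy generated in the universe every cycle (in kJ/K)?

ΔS_univ ≈ 0.2956 kJ/K

T_H = 376 °C → 376 + 273.15 = 649.15 K.
T_C = 86 °C → 86 + 273.15 = 359.15 K.
W = η·Q_H = 0.273 × 611 = 166.8 kJ, so Q_C = Q_H − W = 444.2 kJ.
Entropy balance on the reservoirs: −Q_H/T_H = -0.9412 kJ/K, +Q_C/T_C = 1.237 kJ/K.
ΔS_univ = −Q_H/T_H + Q_C/T_C = 0.2956 kJ/K (> 0, since η = 0.273 < η_Carnot = 0.447).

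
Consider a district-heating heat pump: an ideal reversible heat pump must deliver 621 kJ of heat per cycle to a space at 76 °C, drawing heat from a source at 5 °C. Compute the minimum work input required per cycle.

T_H = 76 °C → 76 + 273.15 = 349.15 K.
T_C = 5 °C → 5 + 273.15 = 278.15 K.
For a reversible heat pump, COP_HP = T_H/(T_H − T_C) = 349.15/71.00 = 4.9176.
W = Q_H/COP_HP = 621/4.9176 = 126 kJ.

W_in ≈ 126 kJ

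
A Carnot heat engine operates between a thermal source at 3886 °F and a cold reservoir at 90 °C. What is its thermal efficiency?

η ≈ 0.8496

T_H = 3886 °F → (3886 − 32) × 5/9 = 2141.11 °C = 2414.26 K.
T_C = 90 °C → 90 + 273.15 = 363.15 K.
Carnot efficiency: η = 1 − T_C/T_H = 1 − 363.15/2414.26 = 0.8496.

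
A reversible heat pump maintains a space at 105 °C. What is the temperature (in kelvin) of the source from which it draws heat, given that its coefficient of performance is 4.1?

T_C ≈ 285.9 K

T_H = 105 °C → 105 + 273.15 = 378.15 K.
COP_HP = T_H/(T_H − T_C) ⇒ T_C = T_H·(COP_HP − 1)/COP_HP = 378.15 × (4.1 − 1)/4.1 = 285.9 K.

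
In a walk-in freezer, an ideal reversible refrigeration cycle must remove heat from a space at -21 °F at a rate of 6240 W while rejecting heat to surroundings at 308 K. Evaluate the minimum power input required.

Ẇ_in ≈ 1650 W

T_C = -21 °F → (-21 − 32) × 5/9 = -29.44 °C = 243.71 K.
Carnot COP: COP_R = T_C/(T_H − T_C) = 243.71/64.29 = 3.7905.
W = Q_C/COP_R = 6240/3.7905 = 1650 W.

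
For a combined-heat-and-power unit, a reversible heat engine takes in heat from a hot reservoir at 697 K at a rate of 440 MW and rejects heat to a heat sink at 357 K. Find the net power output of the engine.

Carnot efficiency: η = 1 − T_C/T_H = 1 − 357.00/697.00 = 0.4878.
W = η·Q_H = 0.4878 × 440 = 215 MW.

Ẇ ≈ 215 MW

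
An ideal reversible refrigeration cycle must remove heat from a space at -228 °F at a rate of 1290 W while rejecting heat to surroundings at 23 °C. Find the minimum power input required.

T_H = 23 °C → 23 + 273.15 = 296.15 K.
T_C = -228 °F → (-228 − 32) × 5/9 = -144.44 °C = 128.71 K.
For a reversible refrigerator, COP_R = T_C/(T_H − T_C) = 128.71/167.44 = 0.7686.
W = Q_C/COP_R = 1290/0.7686 = 1678 W.

Ẇ_in ≈ 1678 W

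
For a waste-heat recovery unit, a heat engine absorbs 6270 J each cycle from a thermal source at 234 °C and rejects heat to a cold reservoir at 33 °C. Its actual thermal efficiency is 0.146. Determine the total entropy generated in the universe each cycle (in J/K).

T_H = 234 °C → 234 + 273.15 = 507.15 K.
T_C = 33 °C → 33 + 273.15 = 306.15 K.
W = η·Q_H = 0.146 × 6270 = 915.4 J, so Q_C = Q_H − W = 5355 J.
Entropy balance on the reservoirs: −Q_H/T_H = -12.36 J/K, +Q_C/T_C = 17.49 J/K.
ΔS_univ = −Q_H/T_H + Q_C/T_C = 5.13 J/K (> 0, since η = 0.146 < η_Carnot = 0.396).

ΔS_univ ≈ 5.13 J/K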